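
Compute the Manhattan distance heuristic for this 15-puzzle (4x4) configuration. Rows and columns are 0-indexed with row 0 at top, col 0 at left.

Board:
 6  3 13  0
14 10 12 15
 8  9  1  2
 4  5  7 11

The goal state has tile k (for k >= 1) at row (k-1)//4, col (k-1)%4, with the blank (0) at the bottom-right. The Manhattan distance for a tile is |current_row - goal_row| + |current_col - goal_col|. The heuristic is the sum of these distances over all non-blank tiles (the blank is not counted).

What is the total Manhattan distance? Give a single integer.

Answer: 43

Derivation:
Tile 6: (0,0)->(1,1) = 2
Tile 3: (0,1)->(0,2) = 1
Tile 13: (0,2)->(3,0) = 5
Tile 14: (1,0)->(3,1) = 3
Tile 10: (1,1)->(2,1) = 1
Tile 12: (1,2)->(2,3) = 2
Tile 15: (1,3)->(3,2) = 3
Tile 8: (2,0)->(1,3) = 4
Tile 9: (2,1)->(2,0) = 1
Tile 1: (2,2)->(0,0) = 4
Tile 2: (2,3)->(0,1) = 4
Tile 4: (3,0)->(0,3) = 6
Tile 5: (3,1)->(1,0) = 3
Tile 7: (3,2)->(1,2) = 2
Tile 11: (3,3)->(2,2) = 2
Sum: 2 + 1 + 5 + 3 + 1 + 2 + 3 + 4 + 1 + 4 + 4 + 6 + 3 + 2 + 2 = 43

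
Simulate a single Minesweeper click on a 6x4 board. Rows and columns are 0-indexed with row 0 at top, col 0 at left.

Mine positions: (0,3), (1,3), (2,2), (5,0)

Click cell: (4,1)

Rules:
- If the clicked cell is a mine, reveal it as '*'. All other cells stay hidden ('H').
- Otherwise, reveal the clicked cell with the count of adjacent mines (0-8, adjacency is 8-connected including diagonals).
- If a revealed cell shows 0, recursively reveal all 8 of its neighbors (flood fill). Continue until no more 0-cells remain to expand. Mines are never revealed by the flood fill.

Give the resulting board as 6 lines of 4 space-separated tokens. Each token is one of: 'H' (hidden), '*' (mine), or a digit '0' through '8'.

H H H H
H H H H
H H H H
H H H H
H 1 H H
H H H H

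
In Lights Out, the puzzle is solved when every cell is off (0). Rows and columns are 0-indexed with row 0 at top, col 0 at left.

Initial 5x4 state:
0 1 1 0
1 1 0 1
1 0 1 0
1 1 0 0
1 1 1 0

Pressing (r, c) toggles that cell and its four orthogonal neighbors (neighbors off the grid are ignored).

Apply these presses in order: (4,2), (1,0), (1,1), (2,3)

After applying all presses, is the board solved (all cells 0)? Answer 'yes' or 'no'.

After press 1 at (4,2):
0 1 1 0
1 1 0 1
1 0 1 0
1 1 1 0
1 0 0 1

After press 2 at (1,0):
1 1 1 0
0 0 0 1
0 0 1 0
1 1 1 0
1 0 0 1

After press 3 at (1,1):
1 0 1 0
1 1 1 1
0 1 1 0
1 1 1 0
1 0 0 1

After press 4 at (2,3):
1 0 1 0
1 1 1 0
0 1 0 1
1 1 1 1
1 0 0 1

Lights still on: 13

Answer: no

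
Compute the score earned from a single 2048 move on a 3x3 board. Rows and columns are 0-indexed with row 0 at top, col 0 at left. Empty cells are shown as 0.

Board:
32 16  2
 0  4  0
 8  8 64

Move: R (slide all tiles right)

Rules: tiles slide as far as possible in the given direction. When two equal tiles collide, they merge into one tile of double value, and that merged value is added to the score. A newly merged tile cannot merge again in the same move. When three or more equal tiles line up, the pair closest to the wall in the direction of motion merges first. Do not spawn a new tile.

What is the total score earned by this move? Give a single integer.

Slide right:
row 0: [32, 16, 2] -> [32, 16, 2]  score +0 (running 0)
row 1: [0, 4, 0] -> [0, 0, 4]  score +0 (running 0)
row 2: [8, 8, 64] -> [0, 16, 64]  score +16 (running 16)
Board after move:
32 16  2
 0  0  4
 0 16 64

Answer: 16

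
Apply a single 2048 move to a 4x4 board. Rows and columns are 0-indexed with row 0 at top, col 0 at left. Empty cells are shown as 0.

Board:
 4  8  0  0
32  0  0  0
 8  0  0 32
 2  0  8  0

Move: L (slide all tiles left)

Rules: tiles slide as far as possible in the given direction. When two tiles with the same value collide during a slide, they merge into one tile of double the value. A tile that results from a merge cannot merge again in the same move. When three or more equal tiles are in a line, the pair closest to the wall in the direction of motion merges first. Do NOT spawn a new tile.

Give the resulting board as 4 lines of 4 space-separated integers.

Slide left:
row 0: [4, 8, 0, 0] -> [4, 8, 0, 0]
row 1: [32, 0, 0, 0] -> [32, 0, 0, 0]
row 2: [8, 0, 0, 32] -> [8, 32, 0, 0]
row 3: [2, 0, 8, 0] -> [2, 8, 0, 0]

Answer:  4  8  0  0
32  0  0  0
 8 32  0  0
 2  8  0  0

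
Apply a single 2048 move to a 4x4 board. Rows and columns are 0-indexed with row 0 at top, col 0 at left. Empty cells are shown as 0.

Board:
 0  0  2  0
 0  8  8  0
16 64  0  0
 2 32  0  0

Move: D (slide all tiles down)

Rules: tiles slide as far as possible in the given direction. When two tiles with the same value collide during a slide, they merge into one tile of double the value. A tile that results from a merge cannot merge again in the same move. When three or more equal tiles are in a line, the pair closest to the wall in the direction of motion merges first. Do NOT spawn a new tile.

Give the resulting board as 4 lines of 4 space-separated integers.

Answer:  0  0  0  0
 0  8  0  0
16 64  2  0
 2 32  8  0

Derivation:
Slide down:
col 0: [0, 0, 16, 2] -> [0, 0, 16, 2]
col 1: [0, 8, 64, 32] -> [0, 8, 64, 32]
col 2: [2, 8, 0, 0] -> [0, 0, 2, 8]
col 3: [0, 0, 0, 0] -> [0, 0, 0, 0]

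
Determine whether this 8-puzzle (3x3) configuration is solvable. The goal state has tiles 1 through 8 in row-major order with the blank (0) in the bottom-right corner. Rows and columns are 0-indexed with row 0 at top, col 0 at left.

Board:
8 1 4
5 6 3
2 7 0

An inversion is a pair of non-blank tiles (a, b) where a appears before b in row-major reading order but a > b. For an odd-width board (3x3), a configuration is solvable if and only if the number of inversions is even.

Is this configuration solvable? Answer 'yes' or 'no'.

Inversions (pairs i<j in row-major order where tile[i] > tile[j] > 0): 14
14 is even, so the puzzle is solvable.

Answer: yes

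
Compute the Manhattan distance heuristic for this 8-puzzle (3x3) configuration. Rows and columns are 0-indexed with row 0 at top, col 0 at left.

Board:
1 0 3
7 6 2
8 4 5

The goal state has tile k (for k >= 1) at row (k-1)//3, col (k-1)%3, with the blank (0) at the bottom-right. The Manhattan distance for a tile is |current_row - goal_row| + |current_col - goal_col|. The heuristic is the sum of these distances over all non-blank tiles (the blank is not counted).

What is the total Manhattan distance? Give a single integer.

Tile 1: at (0,0), goal (0,0), distance |0-0|+|0-0| = 0
Tile 3: at (0,2), goal (0,2), distance |0-0|+|2-2| = 0
Tile 7: at (1,0), goal (2,0), distance |1-2|+|0-0| = 1
Tile 6: at (1,1), goal (1,2), distance |1-1|+|1-2| = 1
Tile 2: at (1,2), goal (0,1), distance |1-0|+|2-1| = 2
Tile 8: at (2,0), goal (2,1), distance |2-2|+|0-1| = 1
Tile 4: at (2,1), goal (1,0), distance |2-1|+|1-0| = 2
Tile 5: at (2,2), goal (1,1), distance |2-1|+|2-1| = 2
Sum: 0 + 0 + 1 + 1 + 2 + 1 + 2 + 2 = 9

Answer: 9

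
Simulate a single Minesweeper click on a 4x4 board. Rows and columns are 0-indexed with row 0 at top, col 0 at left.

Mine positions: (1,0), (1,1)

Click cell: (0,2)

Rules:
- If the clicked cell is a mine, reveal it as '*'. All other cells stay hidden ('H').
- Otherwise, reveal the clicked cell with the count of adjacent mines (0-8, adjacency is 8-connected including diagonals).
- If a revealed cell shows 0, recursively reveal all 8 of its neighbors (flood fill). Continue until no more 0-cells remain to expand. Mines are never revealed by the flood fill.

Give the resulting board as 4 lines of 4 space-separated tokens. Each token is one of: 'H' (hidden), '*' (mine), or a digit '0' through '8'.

H H 1 H
H H H H
H H H H
H H H H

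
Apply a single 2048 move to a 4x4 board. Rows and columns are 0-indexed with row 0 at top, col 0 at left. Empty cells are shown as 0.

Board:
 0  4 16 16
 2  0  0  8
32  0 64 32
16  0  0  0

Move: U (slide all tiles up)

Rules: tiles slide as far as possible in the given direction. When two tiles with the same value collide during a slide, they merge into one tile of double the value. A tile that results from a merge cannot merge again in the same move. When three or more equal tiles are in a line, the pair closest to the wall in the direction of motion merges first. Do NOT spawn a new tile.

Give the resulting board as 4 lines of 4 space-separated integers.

Answer:  2  4 16 16
32  0 64  8
16  0  0 32
 0  0  0  0

Derivation:
Slide up:
col 0: [0, 2, 32, 16] -> [2, 32, 16, 0]
col 1: [4, 0, 0, 0] -> [4, 0, 0, 0]
col 2: [16, 0, 64, 0] -> [16, 64, 0, 0]
col 3: [16, 8, 32, 0] -> [16, 8, 32, 0]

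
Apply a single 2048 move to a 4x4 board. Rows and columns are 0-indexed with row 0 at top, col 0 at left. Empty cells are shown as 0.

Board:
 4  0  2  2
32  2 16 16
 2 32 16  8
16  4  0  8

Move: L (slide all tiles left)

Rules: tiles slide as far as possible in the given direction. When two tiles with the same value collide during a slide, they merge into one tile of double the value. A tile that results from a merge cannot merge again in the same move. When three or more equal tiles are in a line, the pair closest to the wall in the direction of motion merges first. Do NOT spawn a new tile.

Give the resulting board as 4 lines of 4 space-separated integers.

Slide left:
row 0: [4, 0, 2, 2] -> [4, 4, 0, 0]
row 1: [32, 2, 16, 16] -> [32, 2, 32, 0]
row 2: [2, 32, 16, 8] -> [2, 32, 16, 8]
row 3: [16, 4, 0, 8] -> [16, 4, 8, 0]

Answer:  4  4  0  0
32  2 32  0
 2 32 16  8
16  4  8  0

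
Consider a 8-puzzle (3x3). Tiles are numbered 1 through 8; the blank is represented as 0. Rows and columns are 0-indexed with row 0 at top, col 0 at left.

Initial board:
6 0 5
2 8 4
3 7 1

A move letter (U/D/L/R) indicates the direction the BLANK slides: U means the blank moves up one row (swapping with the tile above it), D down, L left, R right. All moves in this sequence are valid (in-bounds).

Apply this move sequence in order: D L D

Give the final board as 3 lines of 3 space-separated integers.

Answer: 6 8 5
3 2 4
0 7 1

Derivation:
After move 1 (D):
6 8 5
2 0 4
3 7 1

After move 2 (L):
6 8 5
0 2 4
3 7 1

After move 3 (D):
6 8 5
3 2 4
0 7 1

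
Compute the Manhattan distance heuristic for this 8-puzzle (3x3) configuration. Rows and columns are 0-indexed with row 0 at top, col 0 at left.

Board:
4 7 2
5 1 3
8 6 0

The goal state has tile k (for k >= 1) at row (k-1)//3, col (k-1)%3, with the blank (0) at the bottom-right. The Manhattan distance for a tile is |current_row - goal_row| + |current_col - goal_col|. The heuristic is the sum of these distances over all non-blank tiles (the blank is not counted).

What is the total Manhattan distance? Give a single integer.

Answer: 12

Derivation:
Tile 4: (0,0)->(1,0) = 1
Tile 7: (0,1)->(2,0) = 3
Tile 2: (0,2)->(0,1) = 1
Tile 5: (1,0)->(1,1) = 1
Tile 1: (1,1)->(0,0) = 2
Tile 3: (1,2)->(0,2) = 1
Tile 8: (2,0)->(2,1) = 1
Tile 6: (2,1)->(1,2) = 2
Sum: 1 + 3 + 1 + 1 + 2 + 1 + 1 + 2 = 12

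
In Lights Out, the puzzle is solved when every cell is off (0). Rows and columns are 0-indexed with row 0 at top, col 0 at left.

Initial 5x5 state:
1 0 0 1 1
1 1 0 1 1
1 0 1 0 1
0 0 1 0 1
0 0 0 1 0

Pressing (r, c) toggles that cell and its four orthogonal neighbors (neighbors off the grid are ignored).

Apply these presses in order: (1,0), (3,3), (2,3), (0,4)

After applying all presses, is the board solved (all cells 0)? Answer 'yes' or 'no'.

After press 1 at (1,0):
0 0 0 1 1
0 0 0 1 1
0 0 1 0 1
0 0 1 0 1
0 0 0 1 0

After press 2 at (3,3):
0 0 0 1 1
0 0 0 1 1
0 0 1 1 1
0 0 0 1 0
0 0 0 0 0

After press 3 at (2,3):
0 0 0 1 1
0 0 0 0 1
0 0 0 0 0
0 0 0 0 0
0 0 0 0 0

After press 4 at (0,4):
0 0 0 0 0
0 0 0 0 0
0 0 0 0 0
0 0 0 0 0
0 0 0 0 0

Lights still on: 0

Answer: yes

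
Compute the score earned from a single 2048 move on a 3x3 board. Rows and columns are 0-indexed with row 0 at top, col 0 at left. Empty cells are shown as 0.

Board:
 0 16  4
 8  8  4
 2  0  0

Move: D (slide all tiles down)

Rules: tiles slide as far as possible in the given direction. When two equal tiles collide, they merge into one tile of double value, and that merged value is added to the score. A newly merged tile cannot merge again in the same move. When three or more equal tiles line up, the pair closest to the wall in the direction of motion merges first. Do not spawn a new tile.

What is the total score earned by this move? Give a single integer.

Slide down:
col 0: [0, 8, 2] -> [0, 8, 2]  score +0 (running 0)
col 1: [16, 8, 0] -> [0, 16, 8]  score +0 (running 0)
col 2: [4, 4, 0] -> [0, 0, 8]  score +8 (running 8)
Board after move:
 0  0  0
 8 16  0
 2  8  8

Answer: 8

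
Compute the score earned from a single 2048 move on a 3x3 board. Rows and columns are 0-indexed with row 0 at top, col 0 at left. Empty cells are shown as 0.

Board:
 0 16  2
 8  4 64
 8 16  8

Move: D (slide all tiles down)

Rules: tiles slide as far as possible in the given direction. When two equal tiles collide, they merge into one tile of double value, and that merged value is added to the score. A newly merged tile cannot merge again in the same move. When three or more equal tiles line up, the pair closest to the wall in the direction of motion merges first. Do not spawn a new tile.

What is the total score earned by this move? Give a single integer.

Answer: 16

Derivation:
Slide down:
col 0: [0, 8, 8] -> [0, 0, 16]  score +16 (running 16)
col 1: [16, 4, 16] -> [16, 4, 16]  score +0 (running 16)
col 2: [2, 64, 8] -> [2, 64, 8]  score +0 (running 16)
Board after move:
 0 16  2
 0  4 64
16 16  8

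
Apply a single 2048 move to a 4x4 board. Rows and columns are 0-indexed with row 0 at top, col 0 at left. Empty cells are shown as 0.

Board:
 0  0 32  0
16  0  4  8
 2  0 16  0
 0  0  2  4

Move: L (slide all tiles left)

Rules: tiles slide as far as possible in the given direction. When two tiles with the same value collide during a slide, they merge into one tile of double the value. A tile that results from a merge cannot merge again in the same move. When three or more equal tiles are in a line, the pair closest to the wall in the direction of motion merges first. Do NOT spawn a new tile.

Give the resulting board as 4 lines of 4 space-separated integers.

Slide left:
row 0: [0, 0, 32, 0] -> [32, 0, 0, 0]
row 1: [16, 0, 4, 8] -> [16, 4, 8, 0]
row 2: [2, 0, 16, 0] -> [2, 16, 0, 0]
row 3: [0, 0, 2, 4] -> [2, 4, 0, 0]

Answer: 32  0  0  0
16  4  8  0
 2 16  0  0
 2  4  0  0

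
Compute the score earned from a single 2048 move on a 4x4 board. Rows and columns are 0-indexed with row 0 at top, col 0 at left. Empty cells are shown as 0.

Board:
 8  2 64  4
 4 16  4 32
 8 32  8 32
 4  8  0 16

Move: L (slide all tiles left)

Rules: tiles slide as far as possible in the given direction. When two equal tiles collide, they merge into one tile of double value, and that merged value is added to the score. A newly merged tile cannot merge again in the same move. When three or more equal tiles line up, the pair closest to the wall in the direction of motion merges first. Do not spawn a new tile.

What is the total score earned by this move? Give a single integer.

Answer: 0

Derivation:
Slide left:
row 0: [8, 2, 64, 4] -> [8, 2, 64, 4]  score +0 (running 0)
row 1: [4, 16, 4, 32] -> [4, 16, 4, 32]  score +0 (running 0)
row 2: [8, 32, 8, 32] -> [8, 32, 8, 32]  score +0 (running 0)
row 3: [4, 8, 0, 16] -> [4, 8, 16, 0]  score +0 (running 0)
Board after move:
 8  2 64  4
 4 16  4 32
 8 32  8 32
 4  8 16  0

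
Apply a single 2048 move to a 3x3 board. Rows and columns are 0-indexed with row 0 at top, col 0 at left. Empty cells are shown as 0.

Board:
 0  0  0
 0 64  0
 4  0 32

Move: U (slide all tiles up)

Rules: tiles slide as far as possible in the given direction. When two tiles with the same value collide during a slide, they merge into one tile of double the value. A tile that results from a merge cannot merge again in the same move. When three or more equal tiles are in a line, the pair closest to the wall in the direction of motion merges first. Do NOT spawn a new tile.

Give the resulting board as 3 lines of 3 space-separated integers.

Slide up:
col 0: [0, 0, 4] -> [4, 0, 0]
col 1: [0, 64, 0] -> [64, 0, 0]
col 2: [0, 0, 32] -> [32, 0, 0]

Answer:  4 64 32
 0  0  0
 0  0  0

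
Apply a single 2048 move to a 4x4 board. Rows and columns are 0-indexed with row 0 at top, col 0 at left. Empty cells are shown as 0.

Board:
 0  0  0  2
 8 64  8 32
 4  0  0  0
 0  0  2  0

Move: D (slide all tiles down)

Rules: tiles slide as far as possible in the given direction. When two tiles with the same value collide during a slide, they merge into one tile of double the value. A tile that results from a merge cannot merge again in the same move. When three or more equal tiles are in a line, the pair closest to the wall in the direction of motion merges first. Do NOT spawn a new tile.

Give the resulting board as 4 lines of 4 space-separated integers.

Answer:  0  0  0  0
 0  0  0  0
 8  0  8  2
 4 64  2 32

Derivation:
Slide down:
col 0: [0, 8, 4, 0] -> [0, 0, 8, 4]
col 1: [0, 64, 0, 0] -> [0, 0, 0, 64]
col 2: [0, 8, 0, 2] -> [0, 0, 8, 2]
col 3: [2, 32, 0, 0] -> [0, 0, 2, 32]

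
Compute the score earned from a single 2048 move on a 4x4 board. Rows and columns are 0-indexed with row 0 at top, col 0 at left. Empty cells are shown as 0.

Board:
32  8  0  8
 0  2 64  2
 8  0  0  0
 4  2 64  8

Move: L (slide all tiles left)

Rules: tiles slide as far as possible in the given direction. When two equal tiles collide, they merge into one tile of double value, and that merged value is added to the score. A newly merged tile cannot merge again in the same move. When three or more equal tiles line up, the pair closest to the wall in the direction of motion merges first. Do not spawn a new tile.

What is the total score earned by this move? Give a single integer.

Answer: 16

Derivation:
Slide left:
row 0: [32, 8, 0, 8] -> [32, 16, 0, 0]  score +16 (running 16)
row 1: [0, 2, 64, 2] -> [2, 64, 2, 0]  score +0 (running 16)
row 2: [8, 0, 0, 0] -> [8, 0, 0, 0]  score +0 (running 16)
row 3: [4, 2, 64, 8] -> [4, 2, 64, 8]  score +0 (running 16)
Board after move:
32 16  0  0
 2 64  2  0
 8  0  0  0
 4  2 64  8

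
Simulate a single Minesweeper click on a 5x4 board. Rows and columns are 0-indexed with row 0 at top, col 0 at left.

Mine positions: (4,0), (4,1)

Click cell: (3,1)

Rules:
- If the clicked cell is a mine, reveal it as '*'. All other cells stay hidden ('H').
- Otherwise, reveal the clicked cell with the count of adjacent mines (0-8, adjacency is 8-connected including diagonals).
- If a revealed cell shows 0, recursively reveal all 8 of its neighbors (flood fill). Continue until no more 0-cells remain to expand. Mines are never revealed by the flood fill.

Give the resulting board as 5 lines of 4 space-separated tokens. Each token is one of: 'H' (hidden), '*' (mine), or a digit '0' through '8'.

H H H H
H H H H
H H H H
H 2 H H
H H H H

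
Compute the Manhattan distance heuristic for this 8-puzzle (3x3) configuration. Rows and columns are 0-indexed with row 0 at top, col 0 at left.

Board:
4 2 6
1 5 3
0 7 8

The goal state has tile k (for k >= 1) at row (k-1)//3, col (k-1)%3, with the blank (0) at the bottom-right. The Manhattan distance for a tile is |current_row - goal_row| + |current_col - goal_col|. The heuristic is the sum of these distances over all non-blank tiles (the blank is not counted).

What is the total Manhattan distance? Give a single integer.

Answer: 6

Derivation:
Tile 4: at (0,0), goal (1,0), distance |0-1|+|0-0| = 1
Tile 2: at (0,1), goal (0,1), distance |0-0|+|1-1| = 0
Tile 6: at (0,2), goal (1,2), distance |0-1|+|2-2| = 1
Tile 1: at (1,0), goal (0,0), distance |1-0|+|0-0| = 1
Tile 5: at (1,1), goal (1,1), distance |1-1|+|1-1| = 0
Tile 3: at (1,2), goal (0,2), distance |1-0|+|2-2| = 1
Tile 7: at (2,1), goal (2,0), distance |2-2|+|1-0| = 1
Tile 8: at (2,2), goal (2,1), distance |2-2|+|2-1| = 1
Sum: 1 + 0 + 1 + 1 + 0 + 1 + 1 + 1 = 6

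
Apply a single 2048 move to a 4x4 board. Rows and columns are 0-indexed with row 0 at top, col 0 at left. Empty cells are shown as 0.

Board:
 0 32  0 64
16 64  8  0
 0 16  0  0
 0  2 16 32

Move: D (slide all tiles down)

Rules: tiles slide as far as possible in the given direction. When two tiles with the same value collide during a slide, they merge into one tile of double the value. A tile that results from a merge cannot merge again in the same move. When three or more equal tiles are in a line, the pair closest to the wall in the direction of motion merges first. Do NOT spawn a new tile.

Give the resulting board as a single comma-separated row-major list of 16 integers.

Slide down:
col 0: [0, 16, 0, 0] -> [0, 0, 0, 16]
col 1: [32, 64, 16, 2] -> [32, 64, 16, 2]
col 2: [0, 8, 0, 16] -> [0, 0, 8, 16]
col 3: [64, 0, 0, 32] -> [0, 0, 64, 32]

Answer: 0, 32, 0, 0, 0, 64, 0, 0, 0, 16, 8, 64, 16, 2, 16, 32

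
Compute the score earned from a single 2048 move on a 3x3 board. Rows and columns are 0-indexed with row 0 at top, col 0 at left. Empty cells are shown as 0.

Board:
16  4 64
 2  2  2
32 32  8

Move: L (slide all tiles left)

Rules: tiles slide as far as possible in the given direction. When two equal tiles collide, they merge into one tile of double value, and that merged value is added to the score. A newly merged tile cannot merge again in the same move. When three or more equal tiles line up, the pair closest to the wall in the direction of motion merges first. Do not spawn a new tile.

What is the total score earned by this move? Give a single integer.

Answer: 68

Derivation:
Slide left:
row 0: [16, 4, 64] -> [16, 4, 64]  score +0 (running 0)
row 1: [2, 2, 2] -> [4, 2, 0]  score +4 (running 4)
row 2: [32, 32, 8] -> [64, 8, 0]  score +64 (running 68)
Board after move:
16  4 64
 4  2  0
64  8  0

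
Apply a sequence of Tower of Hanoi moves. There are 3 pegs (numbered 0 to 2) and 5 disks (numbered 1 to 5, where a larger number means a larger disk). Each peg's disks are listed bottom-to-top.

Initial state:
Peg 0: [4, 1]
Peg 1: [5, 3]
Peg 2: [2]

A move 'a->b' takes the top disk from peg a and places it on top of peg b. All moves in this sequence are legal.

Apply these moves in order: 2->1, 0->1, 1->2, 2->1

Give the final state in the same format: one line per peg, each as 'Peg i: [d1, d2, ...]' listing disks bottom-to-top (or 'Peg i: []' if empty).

After move 1 (2->1):
Peg 0: [4, 1]
Peg 1: [5, 3, 2]
Peg 2: []

After move 2 (0->1):
Peg 0: [4]
Peg 1: [5, 3, 2, 1]
Peg 2: []

After move 3 (1->2):
Peg 0: [4]
Peg 1: [5, 3, 2]
Peg 2: [1]

After move 4 (2->1):
Peg 0: [4]
Peg 1: [5, 3, 2, 1]
Peg 2: []

Answer: Peg 0: [4]
Peg 1: [5, 3, 2, 1]
Peg 2: []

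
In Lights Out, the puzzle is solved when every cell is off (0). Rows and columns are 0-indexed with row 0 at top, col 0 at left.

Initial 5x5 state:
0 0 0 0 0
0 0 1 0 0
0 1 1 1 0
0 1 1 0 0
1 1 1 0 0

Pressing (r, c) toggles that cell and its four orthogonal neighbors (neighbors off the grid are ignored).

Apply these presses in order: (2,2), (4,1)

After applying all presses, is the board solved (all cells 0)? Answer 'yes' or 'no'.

Answer: yes

Derivation:
After press 1 at (2,2):
0 0 0 0 0
0 0 0 0 0
0 0 0 0 0
0 1 0 0 0
1 1 1 0 0

After press 2 at (4,1):
0 0 0 0 0
0 0 0 0 0
0 0 0 0 0
0 0 0 0 0
0 0 0 0 0

Lights still on: 0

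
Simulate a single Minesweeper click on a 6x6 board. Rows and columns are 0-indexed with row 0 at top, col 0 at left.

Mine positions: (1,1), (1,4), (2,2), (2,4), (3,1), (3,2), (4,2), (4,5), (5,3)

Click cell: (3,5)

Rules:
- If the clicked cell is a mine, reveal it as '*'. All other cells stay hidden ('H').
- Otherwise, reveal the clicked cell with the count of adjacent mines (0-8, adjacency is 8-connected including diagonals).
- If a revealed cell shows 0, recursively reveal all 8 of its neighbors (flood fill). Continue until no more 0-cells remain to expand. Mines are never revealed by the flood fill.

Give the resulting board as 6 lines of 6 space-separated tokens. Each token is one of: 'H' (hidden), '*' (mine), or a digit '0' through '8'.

H H H H H H
H H H H H H
H H H H H H
H H H H H 2
H H H H H H
H H H H H H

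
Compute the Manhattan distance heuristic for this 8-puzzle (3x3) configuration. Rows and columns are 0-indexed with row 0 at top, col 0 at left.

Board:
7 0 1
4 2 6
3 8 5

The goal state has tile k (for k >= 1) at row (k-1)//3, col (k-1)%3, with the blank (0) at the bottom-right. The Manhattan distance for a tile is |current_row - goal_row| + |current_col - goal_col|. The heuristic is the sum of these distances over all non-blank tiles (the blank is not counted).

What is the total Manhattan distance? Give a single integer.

Answer: 11

Derivation:
Tile 7: (0,0)->(2,0) = 2
Tile 1: (0,2)->(0,0) = 2
Tile 4: (1,0)->(1,0) = 0
Tile 2: (1,1)->(0,1) = 1
Tile 6: (1,2)->(1,2) = 0
Tile 3: (2,0)->(0,2) = 4
Tile 8: (2,1)->(2,1) = 0
Tile 5: (2,2)->(1,1) = 2
Sum: 2 + 2 + 0 + 1 + 0 + 4 + 0 + 2 = 11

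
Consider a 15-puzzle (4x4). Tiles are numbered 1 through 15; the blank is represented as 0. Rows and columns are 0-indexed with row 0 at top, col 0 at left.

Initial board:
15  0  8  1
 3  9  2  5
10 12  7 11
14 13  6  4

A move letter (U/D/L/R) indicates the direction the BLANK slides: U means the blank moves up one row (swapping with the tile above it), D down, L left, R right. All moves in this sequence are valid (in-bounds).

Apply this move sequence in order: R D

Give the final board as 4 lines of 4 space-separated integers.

Answer: 15  8  2  1
 3  9  0  5
10 12  7 11
14 13  6  4

Derivation:
After move 1 (R):
15  8  0  1
 3  9  2  5
10 12  7 11
14 13  6  4

After move 2 (D):
15  8  2  1
 3  9  0  5
10 12  7 11
14 13  6  4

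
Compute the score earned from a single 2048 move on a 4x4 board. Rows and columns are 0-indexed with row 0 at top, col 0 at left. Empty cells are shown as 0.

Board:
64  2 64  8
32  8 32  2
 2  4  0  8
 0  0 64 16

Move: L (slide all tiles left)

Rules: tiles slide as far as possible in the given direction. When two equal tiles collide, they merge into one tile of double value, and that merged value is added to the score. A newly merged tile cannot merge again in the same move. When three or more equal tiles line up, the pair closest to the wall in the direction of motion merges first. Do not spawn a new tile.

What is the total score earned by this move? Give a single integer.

Answer: 0

Derivation:
Slide left:
row 0: [64, 2, 64, 8] -> [64, 2, 64, 8]  score +0 (running 0)
row 1: [32, 8, 32, 2] -> [32, 8, 32, 2]  score +0 (running 0)
row 2: [2, 4, 0, 8] -> [2, 4, 8, 0]  score +0 (running 0)
row 3: [0, 0, 64, 16] -> [64, 16, 0, 0]  score +0 (running 0)
Board after move:
64  2 64  8
32  8 32  2
 2  4  8  0
64 16  0  0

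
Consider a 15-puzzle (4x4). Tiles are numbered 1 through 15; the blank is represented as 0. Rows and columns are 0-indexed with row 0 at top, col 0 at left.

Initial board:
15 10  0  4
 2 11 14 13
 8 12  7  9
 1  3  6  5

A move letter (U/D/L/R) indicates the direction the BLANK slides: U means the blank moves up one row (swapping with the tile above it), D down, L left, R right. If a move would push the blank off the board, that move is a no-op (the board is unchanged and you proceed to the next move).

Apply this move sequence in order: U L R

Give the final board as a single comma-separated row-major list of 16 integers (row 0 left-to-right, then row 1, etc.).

After move 1 (U):
15 10  0  4
 2 11 14 13
 8 12  7  9
 1  3  6  5

After move 2 (L):
15  0 10  4
 2 11 14 13
 8 12  7  9
 1  3  6  5

After move 3 (R):
15 10  0  4
 2 11 14 13
 8 12  7  9
 1  3  6  5

Answer: 15, 10, 0, 4, 2, 11, 14, 13, 8, 12, 7, 9, 1, 3, 6, 5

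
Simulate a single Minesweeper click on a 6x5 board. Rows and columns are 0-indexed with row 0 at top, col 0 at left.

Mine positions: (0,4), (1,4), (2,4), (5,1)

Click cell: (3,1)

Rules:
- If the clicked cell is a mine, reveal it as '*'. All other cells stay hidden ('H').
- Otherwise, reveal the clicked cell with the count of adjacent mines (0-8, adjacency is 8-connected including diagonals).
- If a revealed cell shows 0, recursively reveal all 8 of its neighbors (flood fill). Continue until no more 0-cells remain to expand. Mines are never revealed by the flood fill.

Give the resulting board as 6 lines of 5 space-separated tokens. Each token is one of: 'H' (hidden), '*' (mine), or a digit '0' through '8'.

0 0 0 2 H
0 0 0 3 H
0 0 0 2 H
0 0 0 1 1
1 1 1 0 0
H H 1 0 0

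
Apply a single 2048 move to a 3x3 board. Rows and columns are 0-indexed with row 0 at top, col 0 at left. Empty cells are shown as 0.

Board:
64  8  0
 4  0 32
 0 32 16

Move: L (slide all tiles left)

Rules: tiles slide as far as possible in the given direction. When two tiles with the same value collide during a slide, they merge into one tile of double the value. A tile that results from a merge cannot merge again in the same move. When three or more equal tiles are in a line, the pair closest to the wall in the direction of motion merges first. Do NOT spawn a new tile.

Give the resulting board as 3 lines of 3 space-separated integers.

Slide left:
row 0: [64, 8, 0] -> [64, 8, 0]
row 1: [4, 0, 32] -> [4, 32, 0]
row 2: [0, 32, 16] -> [32, 16, 0]

Answer: 64  8  0
 4 32  0
32 16  0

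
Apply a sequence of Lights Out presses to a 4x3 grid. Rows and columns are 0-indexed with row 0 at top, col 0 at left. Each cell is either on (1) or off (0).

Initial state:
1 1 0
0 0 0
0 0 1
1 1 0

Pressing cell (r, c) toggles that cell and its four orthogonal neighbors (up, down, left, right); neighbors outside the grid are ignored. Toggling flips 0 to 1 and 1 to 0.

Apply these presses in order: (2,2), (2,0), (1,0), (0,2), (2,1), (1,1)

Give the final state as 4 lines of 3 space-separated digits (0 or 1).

Answer: 0 1 1
1 1 1
1 0 1
0 0 1

Derivation:
After press 1 at (2,2):
1 1 0
0 0 1
0 1 0
1 1 1

After press 2 at (2,0):
1 1 0
1 0 1
1 0 0
0 1 1

After press 3 at (1,0):
0 1 0
0 1 1
0 0 0
0 1 1

After press 4 at (0,2):
0 0 1
0 1 0
0 0 0
0 1 1

After press 5 at (2,1):
0 0 1
0 0 0
1 1 1
0 0 1

After press 6 at (1,1):
0 1 1
1 1 1
1 0 1
0 0 1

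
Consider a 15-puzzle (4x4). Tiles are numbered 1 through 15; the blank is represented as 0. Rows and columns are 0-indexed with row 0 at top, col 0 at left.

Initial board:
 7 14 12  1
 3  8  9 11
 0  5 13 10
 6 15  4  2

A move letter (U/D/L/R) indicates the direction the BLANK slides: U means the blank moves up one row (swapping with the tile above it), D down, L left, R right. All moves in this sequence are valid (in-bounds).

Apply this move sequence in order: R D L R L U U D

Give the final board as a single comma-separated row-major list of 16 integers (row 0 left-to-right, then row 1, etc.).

Answer: 7, 14, 12, 1, 3, 8, 9, 11, 0, 15, 13, 10, 5, 6, 4, 2

Derivation:
After move 1 (R):
 7 14 12  1
 3  8  9 11
 5  0 13 10
 6 15  4  2

After move 2 (D):
 7 14 12  1
 3  8  9 11
 5 15 13 10
 6  0  4  2

After move 3 (L):
 7 14 12  1
 3  8  9 11
 5 15 13 10
 0  6  4  2

After move 4 (R):
 7 14 12  1
 3  8  9 11
 5 15 13 10
 6  0  4  2

After move 5 (L):
 7 14 12  1
 3  8  9 11
 5 15 13 10
 0  6  4  2

After move 6 (U):
 7 14 12  1
 3  8  9 11
 0 15 13 10
 5  6  4  2

After move 7 (U):
 7 14 12  1
 0  8  9 11
 3 15 13 10
 5  6  4  2

After move 8 (D):
 7 14 12  1
 3  8  9 11
 0 15 13 10
 5  6  4  2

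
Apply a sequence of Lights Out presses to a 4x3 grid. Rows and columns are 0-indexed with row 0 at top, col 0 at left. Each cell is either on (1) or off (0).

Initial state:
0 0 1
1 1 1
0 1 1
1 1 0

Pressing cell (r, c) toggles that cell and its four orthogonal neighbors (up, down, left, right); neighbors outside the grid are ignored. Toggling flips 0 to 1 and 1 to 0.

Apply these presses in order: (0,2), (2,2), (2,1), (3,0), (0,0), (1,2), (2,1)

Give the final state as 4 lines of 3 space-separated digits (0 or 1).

After press 1 at (0,2):
0 1 0
1 1 0
0 1 1
1 1 0

After press 2 at (2,2):
0 1 0
1 1 1
0 0 0
1 1 1

After press 3 at (2,1):
0 1 0
1 0 1
1 1 1
1 0 1

After press 4 at (3,0):
0 1 0
1 0 1
0 1 1
0 1 1

After press 5 at (0,0):
1 0 0
0 0 1
0 1 1
0 1 1

After press 6 at (1,2):
1 0 1
0 1 0
0 1 0
0 1 1

After press 7 at (2,1):
1 0 1
0 0 0
1 0 1
0 0 1

Answer: 1 0 1
0 0 0
1 0 1
0 0 1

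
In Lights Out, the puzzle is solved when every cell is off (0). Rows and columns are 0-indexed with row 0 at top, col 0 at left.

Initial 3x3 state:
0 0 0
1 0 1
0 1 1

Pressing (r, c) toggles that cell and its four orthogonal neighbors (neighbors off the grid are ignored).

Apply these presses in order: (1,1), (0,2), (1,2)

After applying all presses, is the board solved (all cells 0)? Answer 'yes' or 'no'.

Answer: yes

Derivation:
After press 1 at (1,1):
0 1 0
0 1 0
0 0 1

After press 2 at (0,2):
0 0 1
0 1 1
0 0 1

After press 3 at (1,2):
0 0 0
0 0 0
0 0 0

Lights still on: 0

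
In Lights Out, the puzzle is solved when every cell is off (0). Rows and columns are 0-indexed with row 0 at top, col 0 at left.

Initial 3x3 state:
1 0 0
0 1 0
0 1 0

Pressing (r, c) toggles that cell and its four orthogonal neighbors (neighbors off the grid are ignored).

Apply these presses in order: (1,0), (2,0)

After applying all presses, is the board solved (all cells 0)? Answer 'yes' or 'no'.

Answer: yes

Derivation:
After press 1 at (1,0):
0 0 0
1 0 0
1 1 0

After press 2 at (2,0):
0 0 0
0 0 0
0 0 0

Lights still on: 0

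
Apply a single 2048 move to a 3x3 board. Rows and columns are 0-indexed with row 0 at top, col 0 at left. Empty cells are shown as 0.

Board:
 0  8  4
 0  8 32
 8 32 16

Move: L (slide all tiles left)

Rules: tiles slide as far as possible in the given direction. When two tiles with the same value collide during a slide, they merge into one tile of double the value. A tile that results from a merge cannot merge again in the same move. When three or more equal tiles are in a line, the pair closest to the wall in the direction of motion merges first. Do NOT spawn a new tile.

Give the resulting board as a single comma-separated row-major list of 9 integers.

Slide left:
row 0: [0, 8, 4] -> [8, 4, 0]
row 1: [0, 8, 32] -> [8, 32, 0]
row 2: [8, 32, 16] -> [8, 32, 16]

Answer: 8, 4, 0, 8, 32, 0, 8, 32, 16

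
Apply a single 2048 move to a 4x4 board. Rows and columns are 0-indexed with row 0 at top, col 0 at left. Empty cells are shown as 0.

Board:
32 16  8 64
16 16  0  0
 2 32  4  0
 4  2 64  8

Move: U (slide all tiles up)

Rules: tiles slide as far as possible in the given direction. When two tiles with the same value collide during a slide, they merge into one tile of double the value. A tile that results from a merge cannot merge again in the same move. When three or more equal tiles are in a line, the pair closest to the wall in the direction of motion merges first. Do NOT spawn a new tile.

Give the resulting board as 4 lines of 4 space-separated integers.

Slide up:
col 0: [32, 16, 2, 4] -> [32, 16, 2, 4]
col 1: [16, 16, 32, 2] -> [32, 32, 2, 0]
col 2: [8, 0, 4, 64] -> [8, 4, 64, 0]
col 3: [64, 0, 0, 8] -> [64, 8, 0, 0]

Answer: 32 32  8 64
16 32  4  8
 2  2 64  0
 4  0  0  0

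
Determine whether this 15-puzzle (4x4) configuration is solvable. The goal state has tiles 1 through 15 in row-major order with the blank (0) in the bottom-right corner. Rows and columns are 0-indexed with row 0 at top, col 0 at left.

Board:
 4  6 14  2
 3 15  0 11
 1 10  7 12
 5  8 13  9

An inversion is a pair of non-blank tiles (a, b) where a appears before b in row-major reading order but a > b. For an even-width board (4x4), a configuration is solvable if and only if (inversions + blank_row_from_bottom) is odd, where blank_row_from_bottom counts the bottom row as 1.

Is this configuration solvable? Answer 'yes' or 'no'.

Answer: yes

Derivation:
Inversions: 44
Blank is in row 1 (0-indexed from top), which is row 3 counting from the bottom (bottom = 1).
44 + 3 = 47, which is odd, so the puzzle is solvable.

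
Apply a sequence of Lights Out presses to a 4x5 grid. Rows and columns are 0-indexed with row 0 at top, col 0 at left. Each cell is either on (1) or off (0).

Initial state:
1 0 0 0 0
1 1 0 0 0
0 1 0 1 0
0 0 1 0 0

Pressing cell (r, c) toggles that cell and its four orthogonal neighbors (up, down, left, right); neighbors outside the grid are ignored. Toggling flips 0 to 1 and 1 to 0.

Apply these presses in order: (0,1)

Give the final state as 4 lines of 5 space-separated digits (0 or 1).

Answer: 0 1 1 0 0
1 0 0 0 0
0 1 0 1 0
0 0 1 0 0

Derivation:
After press 1 at (0,1):
0 1 1 0 0
1 0 0 0 0
0 1 0 1 0
0 0 1 0 0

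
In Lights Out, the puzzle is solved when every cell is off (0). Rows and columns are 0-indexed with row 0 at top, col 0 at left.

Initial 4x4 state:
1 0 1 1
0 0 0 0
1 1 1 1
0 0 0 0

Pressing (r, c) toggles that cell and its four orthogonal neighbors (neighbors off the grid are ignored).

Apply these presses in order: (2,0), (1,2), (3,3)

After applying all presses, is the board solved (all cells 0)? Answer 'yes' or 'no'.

After press 1 at (2,0):
1 0 1 1
1 0 0 0
0 0 1 1
1 0 0 0

After press 2 at (1,2):
1 0 0 1
1 1 1 1
0 0 0 1
1 0 0 0

After press 3 at (3,3):
1 0 0 1
1 1 1 1
0 0 0 0
1 0 1 1

Lights still on: 9

Answer: no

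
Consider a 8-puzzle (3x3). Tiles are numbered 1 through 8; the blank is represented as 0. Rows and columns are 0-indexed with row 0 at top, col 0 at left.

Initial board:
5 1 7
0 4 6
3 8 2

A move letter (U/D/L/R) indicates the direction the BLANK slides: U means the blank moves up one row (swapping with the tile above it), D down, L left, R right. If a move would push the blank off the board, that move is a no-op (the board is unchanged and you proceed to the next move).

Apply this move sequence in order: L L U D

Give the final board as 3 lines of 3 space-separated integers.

Answer: 5 1 7
0 4 6
3 8 2

Derivation:
After move 1 (L):
5 1 7
0 4 6
3 8 2

After move 2 (L):
5 1 7
0 4 6
3 8 2

After move 3 (U):
0 1 7
5 4 6
3 8 2

After move 4 (D):
5 1 7
0 4 6
3 8 2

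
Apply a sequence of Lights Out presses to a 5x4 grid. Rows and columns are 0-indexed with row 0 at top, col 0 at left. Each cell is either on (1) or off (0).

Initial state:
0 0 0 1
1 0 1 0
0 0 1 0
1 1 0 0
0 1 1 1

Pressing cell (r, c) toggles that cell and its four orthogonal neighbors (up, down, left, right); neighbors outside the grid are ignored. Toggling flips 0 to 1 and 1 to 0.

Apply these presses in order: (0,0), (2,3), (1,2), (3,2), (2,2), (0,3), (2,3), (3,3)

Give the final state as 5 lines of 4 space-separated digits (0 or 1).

After press 1 at (0,0):
1 1 0 1
0 0 1 0
0 0 1 0
1 1 0 0
0 1 1 1

After press 2 at (2,3):
1 1 0 1
0 0 1 1
0 0 0 1
1 1 0 1
0 1 1 1

After press 3 at (1,2):
1 1 1 1
0 1 0 0
0 0 1 1
1 1 0 1
0 1 1 1

After press 4 at (3,2):
1 1 1 1
0 1 0 0
0 0 0 1
1 0 1 0
0 1 0 1

After press 5 at (2,2):
1 1 1 1
0 1 1 0
0 1 1 0
1 0 0 0
0 1 0 1

After press 6 at (0,3):
1 1 0 0
0 1 1 1
0 1 1 0
1 0 0 0
0 1 0 1

After press 7 at (2,3):
1 1 0 0
0 1 1 0
0 1 0 1
1 0 0 1
0 1 0 1

After press 8 at (3,3):
1 1 0 0
0 1 1 0
0 1 0 0
1 0 1 0
0 1 0 0

Answer: 1 1 0 0
0 1 1 0
0 1 0 0
1 0 1 0
0 1 0 0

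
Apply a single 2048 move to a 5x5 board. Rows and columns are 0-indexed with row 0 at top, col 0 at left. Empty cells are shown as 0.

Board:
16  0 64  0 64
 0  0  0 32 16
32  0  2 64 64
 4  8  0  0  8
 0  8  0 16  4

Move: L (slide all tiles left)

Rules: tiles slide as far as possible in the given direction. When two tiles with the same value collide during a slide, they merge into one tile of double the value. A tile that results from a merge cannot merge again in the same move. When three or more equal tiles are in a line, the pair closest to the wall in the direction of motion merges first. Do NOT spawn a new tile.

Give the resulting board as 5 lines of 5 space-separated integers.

Answer:  16 128   0   0   0
 32  16   0   0   0
 32   2 128   0   0
  4  16   0   0   0
  8  16   4   0   0

Derivation:
Slide left:
row 0: [16, 0, 64, 0, 64] -> [16, 128, 0, 0, 0]
row 1: [0, 0, 0, 32, 16] -> [32, 16, 0, 0, 0]
row 2: [32, 0, 2, 64, 64] -> [32, 2, 128, 0, 0]
row 3: [4, 8, 0, 0, 8] -> [4, 16, 0, 0, 0]
row 4: [0, 8, 0, 16, 4] -> [8, 16, 4, 0, 0]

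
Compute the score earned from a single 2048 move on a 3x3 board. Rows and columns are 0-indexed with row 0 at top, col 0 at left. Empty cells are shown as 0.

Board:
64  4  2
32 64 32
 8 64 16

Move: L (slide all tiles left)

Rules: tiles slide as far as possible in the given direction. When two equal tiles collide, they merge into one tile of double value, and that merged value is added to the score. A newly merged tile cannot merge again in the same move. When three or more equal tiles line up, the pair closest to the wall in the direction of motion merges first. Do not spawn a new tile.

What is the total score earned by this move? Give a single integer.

Slide left:
row 0: [64, 4, 2] -> [64, 4, 2]  score +0 (running 0)
row 1: [32, 64, 32] -> [32, 64, 32]  score +0 (running 0)
row 2: [8, 64, 16] -> [8, 64, 16]  score +0 (running 0)
Board after move:
64  4  2
32 64 32
 8 64 16

Answer: 0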